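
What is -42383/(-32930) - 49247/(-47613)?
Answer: 3639685489/1567896090 ≈ 2.3214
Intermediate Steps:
-42383/(-32930) - 49247/(-47613) = -42383*(-1/32930) - 49247*(-1/47613) = 42383/32930 + 49247/47613 = 3639685489/1567896090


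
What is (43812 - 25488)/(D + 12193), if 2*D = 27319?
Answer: 4072/5745 ≈ 0.70879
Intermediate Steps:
D = 27319/2 (D = (½)*27319 = 27319/2 ≈ 13660.)
(43812 - 25488)/(D + 12193) = (43812 - 25488)/(27319/2 + 12193) = 18324/(51705/2) = 18324*(2/51705) = 4072/5745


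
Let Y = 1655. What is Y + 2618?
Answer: 4273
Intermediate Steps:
Y + 2618 = 1655 + 2618 = 4273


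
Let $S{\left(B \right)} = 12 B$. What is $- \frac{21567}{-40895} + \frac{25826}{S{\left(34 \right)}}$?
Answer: $\frac{532476803}{8342580} \approx 63.826$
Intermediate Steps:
$- \frac{21567}{-40895} + \frac{25826}{S{\left(34 \right)}} = - \frac{21567}{-40895} + \frac{25826}{12 \cdot 34} = \left(-21567\right) \left(- \frac{1}{40895}\right) + \frac{25826}{408} = \frac{21567}{40895} + 25826 \cdot \frac{1}{408} = \frac{21567}{40895} + \frac{12913}{204} = \frac{532476803}{8342580}$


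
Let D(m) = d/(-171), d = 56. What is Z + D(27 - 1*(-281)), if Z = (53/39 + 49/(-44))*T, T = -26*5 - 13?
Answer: -24221/684 ≈ -35.411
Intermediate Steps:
T = -143 (T = -130 - 13 = -143)
D(m) = -56/171 (D(m) = 56/(-171) = 56*(-1/171) = -56/171)
Z = -421/12 (Z = (53/39 + 49/(-44))*(-143) = (53*(1/39) + 49*(-1/44))*(-143) = (53/39 - 49/44)*(-143) = (421/1716)*(-143) = -421/12 ≈ -35.083)
Z + D(27 - 1*(-281)) = -421/12 - 56/171 = -24221/684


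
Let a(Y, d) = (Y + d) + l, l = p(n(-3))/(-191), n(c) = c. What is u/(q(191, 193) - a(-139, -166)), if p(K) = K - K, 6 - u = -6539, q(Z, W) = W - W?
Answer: 1309/61 ≈ 21.459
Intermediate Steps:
q(Z, W) = 0
u = 6545 (u = 6 - 1*(-6539) = 6 + 6539 = 6545)
p(K) = 0
l = 0 (l = 0/(-191) = 0*(-1/191) = 0)
a(Y, d) = Y + d (a(Y, d) = (Y + d) + 0 = Y + d)
u/(q(191, 193) - a(-139, -166)) = 6545/(0 - (-139 - 166)) = 6545/(0 - 1*(-305)) = 6545/(0 + 305) = 6545/305 = 6545*(1/305) = 1309/61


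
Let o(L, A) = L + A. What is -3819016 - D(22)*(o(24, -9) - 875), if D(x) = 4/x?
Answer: -42007456/11 ≈ -3.8189e+6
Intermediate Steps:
o(L, A) = A + L
-3819016 - D(22)*(o(24, -9) - 875) = -3819016 - 4/22*((-9 + 24) - 875) = -3819016 - 4*(1/22)*(15 - 875) = -3819016 - 2*(-860)/11 = -3819016 - 1*(-1720/11) = -3819016 + 1720/11 = -42007456/11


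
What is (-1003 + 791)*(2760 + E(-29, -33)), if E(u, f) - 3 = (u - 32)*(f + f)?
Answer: -1439268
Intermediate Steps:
E(u, f) = 3 + 2*f*(-32 + u) (E(u, f) = 3 + (u - 32)*(f + f) = 3 + (-32 + u)*(2*f) = 3 + 2*f*(-32 + u))
(-1003 + 791)*(2760 + E(-29, -33)) = (-1003 + 791)*(2760 + (3 - 64*(-33) + 2*(-33)*(-29))) = -212*(2760 + (3 + 2112 + 1914)) = -212*(2760 + 4029) = -212*6789 = -1439268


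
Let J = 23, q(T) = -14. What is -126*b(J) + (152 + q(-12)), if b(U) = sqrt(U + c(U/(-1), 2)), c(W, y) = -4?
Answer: 138 - 126*sqrt(19) ≈ -411.22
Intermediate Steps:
b(U) = sqrt(-4 + U) (b(U) = sqrt(U - 4) = sqrt(-4 + U))
-126*b(J) + (152 + q(-12)) = -126*sqrt(-4 + 23) + (152 - 14) = -126*sqrt(19) + 138 = 138 - 126*sqrt(19)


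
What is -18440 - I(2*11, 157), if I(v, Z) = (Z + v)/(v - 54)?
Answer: -589901/32 ≈ -18434.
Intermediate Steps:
I(v, Z) = (Z + v)/(-54 + v)
-18440 - I(2*11, 157) = -18440 - (157 + 2*11)/(-54 + 2*11) = -18440 - (157 + 22)/(-54 + 22) = -18440 - 179/(-32) = -18440 - (-1)*179/32 = -18440 - 1*(-179/32) = -18440 + 179/32 = -589901/32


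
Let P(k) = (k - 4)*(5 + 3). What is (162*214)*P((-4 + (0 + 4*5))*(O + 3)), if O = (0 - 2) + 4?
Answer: 21078144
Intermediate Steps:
O = 2 (O = -2 + 4 = 2)
P(k) = -32 + 8*k (P(k) = (-4 + k)*8 = -32 + 8*k)
(162*214)*P((-4 + (0 + 4*5))*(O + 3)) = (162*214)*(-32 + 8*((-4 + (0 + 4*5))*(2 + 3))) = 34668*(-32 + 8*((-4 + (0 + 20))*5)) = 34668*(-32 + 8*((-4 + 20)*5)) = 34668*(-32 + 8*(16*5)) = 34668*(-32 + 8*80) = 34668*(-32 + 640) = 34668*608 = 21078144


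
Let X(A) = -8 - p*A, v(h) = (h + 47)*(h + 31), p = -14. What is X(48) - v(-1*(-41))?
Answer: -5672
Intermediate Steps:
v(h) = (31 + h)*(47 + h) (v(h) = (47 + h)*(31 + h) = (31 + h)*(47 + h))
X(A) = -8 + 14*A (X(A) = -8 - (-14)*A = -8 + 14*A)
X(48) - v(-1*(-41)) = (-8 + 14*48) - (1457 + (-1*(-41))² + 78*(-1*(-41))) = (-8 + 672) - (1457 + 41² + 78*41) = 664 - (1457 + 1681 + 3198) = 664 - 1*6336 = 664 - 6336 = -5672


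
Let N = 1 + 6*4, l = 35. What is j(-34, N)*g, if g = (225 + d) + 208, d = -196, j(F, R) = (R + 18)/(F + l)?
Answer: 10191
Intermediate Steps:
N = 25 (N = 1 + 24 = 25)
j(F, R) = (18 + R)/(35 + F) (j(F, R) = (R + 18)/(F + 35) = (18 + R)/(35 + F))
g = 237 (g = (225 - 196) + 208 = 29 + 208 = 237)
j(-34, N)*g = ((18 + 25)/(35 - 34))*237 = (43/1)*237 = (1*43)*237 = 43*237 = 10191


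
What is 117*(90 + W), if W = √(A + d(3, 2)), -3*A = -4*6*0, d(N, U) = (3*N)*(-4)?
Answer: 10530 + 702*I ≈ 10530.0 + 702.0*I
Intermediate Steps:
d(N, U) = -12*N
A = 0 (A = -(-4*6)*0/3 = -(-8)*0 = -⅓*0 = 0)
W = 6*I (W = √(0 - 12*3) = √(0 - 36) = √(-36) = 6*I ≈ 6.0*I)
117*(90 + W) = 117*(90 + 6*I) = 10530 + 702*I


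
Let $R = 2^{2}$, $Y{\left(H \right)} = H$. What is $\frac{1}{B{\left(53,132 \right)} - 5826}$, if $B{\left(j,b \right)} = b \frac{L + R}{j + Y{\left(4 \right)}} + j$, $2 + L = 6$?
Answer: $- \frac{19}{109335} \approx -0.00017378$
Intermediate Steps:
$L = 4$ ($L = -2 + 6 = 4$)
$R = 4$
$B{\left(j,b \right)} = j + \frac{8 b}{4 + j}$ ($B{\left(j,b \right)} = b \frac{4 + 4}{j + 4} + j = b \frac{8}{4 + j} + j = \frac{8 b}{4 + j} + j = j + \frac{8 b}{4 + j}$)
$\frac{1}{B{\left(53,132 \right)} - 5826} = \frac{1}{\frac{53^{2} + 4 \cdot 53 + 8 \cdot 132}{4 + 53} - 5826} = \frac{1}{\frac{2809 + 212 + 1056}{57} - 5826} = \frac{1}{\frac{1}{57} \cdot 4077 - 5826} = \frac{1}{\frac{1359}{19} - 5826} = \frac{1}{- \frac{109335}{19}} = - \frac{19}{109335}$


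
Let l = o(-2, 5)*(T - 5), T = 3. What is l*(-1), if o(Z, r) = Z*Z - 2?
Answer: 4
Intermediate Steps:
o(Z, r) = -2 + Z² (o(Z, r) = Z² - 2 = -2 + Z²)
l = -4 (l = (-2 + (-2)²)*(3 - 5) = (-2 + 4)*(-2) = 2*(-2) = -4)
l*(-1) = -4*(-1) = 4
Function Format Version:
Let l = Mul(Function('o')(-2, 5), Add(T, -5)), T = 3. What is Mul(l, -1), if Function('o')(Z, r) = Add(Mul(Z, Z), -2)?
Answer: 4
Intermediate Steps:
Function('o')(Z, r) = Add(-2, Pow(Z, 2)) (Function('o')(Z, r) = Add(Pow(Z, 2), -2) = Add(-2, Pow(Z, 2)))
l = -4 (l = Mul(Add(-2, Pow(-2, 2)), Add(3, -5)) = Mul(Add(-2, 4), -2) = Mul(2, -2) = -4)
Mul(l, -1) = Mul(-4, -1) = 4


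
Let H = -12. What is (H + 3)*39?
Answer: -351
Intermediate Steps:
(H + 3)*39 = (-12 + 3)*39 = -9*39 = -351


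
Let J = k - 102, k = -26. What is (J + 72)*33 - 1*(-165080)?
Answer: 163232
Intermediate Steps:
J = -128 (J = -26 - 102 = -128)
(J + 72)*33 - 1*(-165080) = (-128 + 72)*33 - 1*(-165080) = -56*33 + 165080 = -1848 + 165080 = 163232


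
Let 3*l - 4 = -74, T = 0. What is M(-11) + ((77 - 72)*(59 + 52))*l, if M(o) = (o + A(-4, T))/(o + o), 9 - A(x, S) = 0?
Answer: -142449/11 ≈ -12950.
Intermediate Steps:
A(x, S) = 9 (A(x, S) = 9 - 1*0 = 9 + 0 = 9)
M(o) = (9 + o)/(2*o) (M(o) = (o + 9)/(o + o) = (9 + o)/((2*o)) = (9 + o)*(1/(2*o)) = (9 + o)/(2*o))
l = -70/3 (l = 4/3 + (⅓)*(-74) = 4/3 - 74/3 = -70/3 ≈ -23.333)
M(-11) + ((77 - 72)*(59 + 52))*l = (½)*(9 - 11)/(-11) + ((77 - 72)*(59 + 52))*(-70/3) = (½)*(-1/11)*(-2) + (5*111)*(-70/3) = 1/11 + 555*(-70/3) = 1/11 - 12950 = -142449/11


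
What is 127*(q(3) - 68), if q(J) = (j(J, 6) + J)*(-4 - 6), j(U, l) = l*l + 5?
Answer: -64516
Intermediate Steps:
j(U, l) = 5 + l² (j(U, l) = l² + 5 = 5 + l²)
q(J) = -410 - 10*J (q(J) = ((5 + 6²) + J)*(-4 - 6) = ((5 + 36) + J)*(-10) = (41 + J)*(-10) = -410 - 10*J)
127*(q(3) - 68) = 127*((-410 - 10*3) - 68) = 127*((-410 - 30) - 68) = 127*(-440 - 68) = 127*(-508) = -64516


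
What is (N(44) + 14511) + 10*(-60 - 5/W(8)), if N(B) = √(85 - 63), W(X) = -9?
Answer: 125249/9 + √22 ≈ 13921.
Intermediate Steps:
N(B) = √22
(N(44) + 14511) + 10*(-60 - 5/W(8)) = (√22 + 14511) + 10*(-60 - 5/(-9)) = (14511 + √22) + 10*(-60 - 5*(-⅑)) = (14511 + √22) + 10*(-60 + 5/9) = (14511 + √22) + 10*(-535/9) = (14511 + √22) - 5350/9 = 125249/9 + √22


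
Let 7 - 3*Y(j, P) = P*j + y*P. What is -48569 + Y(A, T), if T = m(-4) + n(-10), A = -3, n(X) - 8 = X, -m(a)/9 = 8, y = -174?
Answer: -158798/3 ≈ -52933.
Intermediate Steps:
m(a) = -72 (m(a) = -9*8 = -72)
n(X) = 8 + X
T = -74 (T = -72 + (8 - 10) = -72 - 2 = -74)
Y(j, P) = 7/3 + 58*P - P*j/3 (Y(j, P) = 7/3 - (P*j - 174*P)/3 = 7/3 - (-174*P + P*j)/3 = 7/3 + (58*P - P*j/3) = 7/3 + 58*P - P*j/3)
-48569 + Y(A, T) = -48569 + (7/3 + 58*(-74) - 1/3*(-74)*(-3)) = -48569 + (7/3 - 4292 - 74) = -48569 - 13091/3 = -158798/3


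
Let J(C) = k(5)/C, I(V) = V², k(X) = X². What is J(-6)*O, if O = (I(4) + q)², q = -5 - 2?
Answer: -675/2 ≈ -337.50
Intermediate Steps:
q = -7
J(C) = 25/C (J(C) = 5²/C = 25/C)
O = 81 (O = (4² - 7)² = (16 - 7)² = 9² = 81)
J(-6)*O = (25/(-6))*81 = (25*(-⅙))*81 = -25/6*81 = -675/2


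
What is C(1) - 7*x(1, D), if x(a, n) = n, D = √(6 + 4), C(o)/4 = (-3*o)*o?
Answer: -12 - 7*√10 ≈ -34.136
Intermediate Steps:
C(o) = -12*o² (C(o) = 4*((-3*o)*o) = 4*(-3*o²) = -12*o²)
D = √10 ≈ 3.1623
C(1) - 7*x(1, D) = -12*1² - 7*√10 = -12*1 - 7*√10 = -12 - 7*√10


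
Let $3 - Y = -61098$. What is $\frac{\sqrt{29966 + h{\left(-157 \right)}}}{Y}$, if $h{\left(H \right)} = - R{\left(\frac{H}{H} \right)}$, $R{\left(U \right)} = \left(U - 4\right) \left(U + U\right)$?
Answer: $\frac{2 \sqrt{7493}}{61101} \approx 0.0028334$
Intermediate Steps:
$R{\left(U \right)} = 2 U \left(-4 + U\right)$ ($R{\left(U \right)} = \left(-4 + U\right) 2 U = 2 U \left(-4 + U\right)$)
$Y = 61101$ ($Y = 3 - -61098 = 3 + 61098 = 61101$)
$h{\left(H \right)} = 6$ ($h{\left(H \right)} = - 2 \frac{H}{H} \left(-4 + \frac{H}{H}\right) = - 2 \cdot 1 \left(-4 + 1\right) = - 2 \cdot 1 \left(-3\right) = \left(-1\right) \left(-6\right) = 6$)
$\frac{\sqrt{29966 + h{\left(-157 \right)}}}{Y} = \frac{\sqrt{29966 + 6}}{61101} = \sqrt{29972} \cdot \frac{1}{61101} = 2 \sqrt{7493} \cdot \frac{1}{61101} = \frac{2 \sqrt{7493}}{61101}$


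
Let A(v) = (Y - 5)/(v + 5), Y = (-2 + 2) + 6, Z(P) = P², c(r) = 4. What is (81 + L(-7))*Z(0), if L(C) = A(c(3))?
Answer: 0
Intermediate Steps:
Y = 6 (Y = 0 + 6 = 6)
A(v) = 1/(5 + v) (A(v) = (6 - 5)/(v + 5) = 1/(5 + v))
L(C) = ⅑ (L(C) = 1/(5 + 4) = 1/9 = ⅑)
(81 + L(-7))*Z(0) = (81 + ⅑)*0² = (730/9)*0 = 0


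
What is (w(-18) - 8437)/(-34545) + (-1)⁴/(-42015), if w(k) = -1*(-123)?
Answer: 7761737/32253515 ≈ 0.24065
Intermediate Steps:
w(k) = 123
(w(-18) - 8437)/(-34545) + (-1)⁴/(-42015) = (123 - 8437)/(-34545) + (-1)⁴/(-42015) = -8314*(-1/34545) + 1*(-1/42015) = 8314/34545 - 1/42015 = 7761737/32253515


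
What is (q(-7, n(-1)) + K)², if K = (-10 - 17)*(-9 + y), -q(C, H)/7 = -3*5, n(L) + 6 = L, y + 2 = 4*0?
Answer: 161604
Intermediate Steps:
y = -2 (y = -2 + 4*0 = -2 + 0 = -2)
n(L) = -6 + L
q(C, H) = 105 (q(C, H) = -(-21)*5 = -7*(-15) = 105)
K = 297 (K = (-10 - 17)*(-9 - 2) = -27*(-11) = 297)
(q(-7, n(-1)) + K)² = (105 + 297)² = 402² = 161604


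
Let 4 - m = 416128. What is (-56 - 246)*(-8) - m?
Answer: 418540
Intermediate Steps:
m = -416124 (m = 4 - 1*416128 = 4 - 416128 = -416124)
(-56 - 246)*(-8) - m = (-56 - 246)*(-8) - 1*(-416124) = -302*(-8) + 416124 = 2416 + 416124 = 418540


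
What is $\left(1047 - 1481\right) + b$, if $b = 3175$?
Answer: $2741$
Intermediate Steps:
$\left(1047 - 1481\right) + b = \left(1047 - 1481\right) + 3175 = -434 + 3175 = 2741$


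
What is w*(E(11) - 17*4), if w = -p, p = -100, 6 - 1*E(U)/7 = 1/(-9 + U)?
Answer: -2950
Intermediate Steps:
E(U) = 42 - 7/(-9 + U)
w = 100 (w = -1*(-100) = 100)
w*(E(11) - 17*4) = 100*(7*(-55 + 6*11)/(-9 + 11) - 17*4) = 100*(7*(-55 + 66)/2 - 68) = 100*(7*(½)*11 - 68) = 100*(77/2 - 68) = 100*(-59/2) = -2950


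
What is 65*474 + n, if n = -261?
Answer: 30549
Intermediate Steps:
65*474 + n = 65*474 - 261 = 30810 - 261 = 30549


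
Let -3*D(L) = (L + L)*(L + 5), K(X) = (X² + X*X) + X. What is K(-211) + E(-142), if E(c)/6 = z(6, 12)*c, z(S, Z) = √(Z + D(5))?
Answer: 88831 - 2272*I*√3 ≈ 88831.0 - 3935.2*I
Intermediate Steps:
K(X) = X + 2*X² (K(X) = (X² + X²) + X = 2*X² + X = X + 2*X²)
D(L) = -2*L*(5 + L)/3 (D(L) = -(L + L)*(L + 5)/3 = -2*L*(5 + L)/3)
z(S, Z) = √(-100/3 + Z) (z(S, Z) = √(Z - ⅔*5*(5 + 5)) = √(Z - ⅔*5*10) = √(Z - 100/3) = √(-100/3 + Z))
E(c) = 16*I*c*√3 (E(c) = 6*((√(-300 + 9*12)/3)*c) = 6*((√(-300 + 108)/3)*c) = 6*((√(-192)/3)*c) = 6*(((8*I*√3)/3)*c) = 6*((8*I*√3/3)*c) = 6*(8*I*c*√3/3) = 16*I*c*√3)
K(-211) + E(-142) = -211*(1 + 2*(-211)) + 16*I*(-142)*√3 = -211*(1 - 422) - 2272*I*√3 = -211*(-421) - 2272*I*√3 = 88831 - 2272*I*√3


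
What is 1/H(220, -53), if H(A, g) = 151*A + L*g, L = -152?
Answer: 1/41276 ≈ 2.4227e-5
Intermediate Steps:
H(A, g) = -152*g + 151*A (H(A, g) = 151*A - 152*g = -152*g + 151*A)
1/H(220, -53) = 1/(-152*(-53) + 151*220) = 1/(8056 + 33220) = 1/41276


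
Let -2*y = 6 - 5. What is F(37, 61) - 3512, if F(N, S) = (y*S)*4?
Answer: -3634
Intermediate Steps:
y = -½ (y = -(6 - 5)/2 = -½*1 = -½ ≈ -0.50000)
F(N, S) = -2*S (F(N, S) = -S/2*4 = -2*S)
F(37, 61) - 3512 = -2*61 - 3512 = -122 - 3512 = -3634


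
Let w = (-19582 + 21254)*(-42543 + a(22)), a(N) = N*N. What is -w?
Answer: 70322648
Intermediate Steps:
a(N) = N²
w = -70322648 (w = (-19582 + 21254)*(-42543 + 22²) = 1672*(-42543 + 484) = 1672*(-42059) = -70322648)
-w = -1*(-70322648) = 70322648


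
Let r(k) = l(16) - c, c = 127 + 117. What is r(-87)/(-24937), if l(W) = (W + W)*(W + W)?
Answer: -780/24937 ≈ -0.031279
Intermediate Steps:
l(W) = 4*W² (l(W) = (2*W)*(2*W) = 4*W²)
c = 244
r(k) = 780 (r(k) = 4*16² - 1*244 = 4*256 - 244 = 1024 - 244 = 780)
r(-87)/(-24937) = 780/(-24937) = 780*(-1/24937) = -780/24937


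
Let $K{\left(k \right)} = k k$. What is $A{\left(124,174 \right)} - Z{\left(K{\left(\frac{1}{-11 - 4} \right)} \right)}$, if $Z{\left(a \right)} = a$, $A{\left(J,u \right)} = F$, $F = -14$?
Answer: $- \frac{3151}{225} \approx -14.004$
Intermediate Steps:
$A{\left(J,u \right)} = -14$
$K{\left(k \right)} = k^{2}$
$A{\left(124,174 \right)} - Z{\left(K{\left(\frac{1}{-11 - 4} \right)} \right)} = -14 - \left(\frac{1}{-11 - 4}\right)^{2} = -14 - \left(\frac{1}{-15}\right)^{2} = -14 - \left(- \frac{1}{15}\right)^{2} = -14 - \frac{1}{225} = - \frac{3151}{225}$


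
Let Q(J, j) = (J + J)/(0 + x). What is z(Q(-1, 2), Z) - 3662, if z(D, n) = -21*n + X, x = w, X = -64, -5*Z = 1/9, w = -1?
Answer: -55883/15 ≈ -3725.5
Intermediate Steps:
Z = -1/45 (Z = -1/5/9 = -1/5*1/9 = -1/45 ≈ -0.022222)
x = -1
Q(J, j) = -2*J (Q(J, j) = (J + J)/(0 - 1) = (2*J)/(-1) = (2*J)*(-1) = -2*J)
z(D, n) = -64 - 21*n (z(D, n) = -21*n - 64 = -64 - 21*n)
z(Q(-1, 2), Z) - 3662 = (-64 - 21*(-1/45)) - 3662 = (-64 + 7/15) - 3662 = -953/15 - 3662 = -55883/15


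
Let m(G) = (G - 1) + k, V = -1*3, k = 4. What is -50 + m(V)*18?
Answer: -50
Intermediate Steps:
V = -3
m(G) = 3 + G (m(G) = (G - 1) + 4 = (-1 + G) + 4 = 3 + G)
-50 + m(V)*18 = -50 + (3 - 3)*18 = -50 + 0*18 = -50 + 0 = -50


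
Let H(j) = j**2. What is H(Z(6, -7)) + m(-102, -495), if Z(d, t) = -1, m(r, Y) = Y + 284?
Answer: -210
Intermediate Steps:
m(r, Y) = 284 + Y
H(Z(6, -7)) + m(-102, -495) = (-1)**2 + (284 - 495) = 1 - 211 = -210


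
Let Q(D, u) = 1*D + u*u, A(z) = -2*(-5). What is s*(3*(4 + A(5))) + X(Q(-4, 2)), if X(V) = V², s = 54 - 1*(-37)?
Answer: 3822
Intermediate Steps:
A(z) = 10
Q(D, u) = D + u²
s = 91 (s = 54 + 37 = 91)
s*(3*(4 + A(5))) + X(Q(-4, 2)) = 91*(3*(4 + 10)) + (-4 + 2²)² = 91*(3*14) + (-4 + 4)² = 91*42 + 0² = 3822 + 0 = 3822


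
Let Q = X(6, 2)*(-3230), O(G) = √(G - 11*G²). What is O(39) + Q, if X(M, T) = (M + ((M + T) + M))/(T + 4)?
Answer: -32300/3 + 2*I*√4173 ≈ -10767.0 + 129.2*I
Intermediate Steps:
X(M, T) = (T + 3*M)/(4 + T) (X(M, T) = (M + (T + 2*M))/(4 + T) = (T + 3*M)/(4 + T))
Q = -32300/3 (Q = ((2 + 3*6)/(4 + 2))*(-3230) = ((2 + 18)/6)*(-3230) = ((⅙)*20)*(-3230) = (10/3)*(-3230) = -32300/3 ≈ -10767.)
O(39) + Q = √(39*(1 - 11*39)) - 32300/3 = √(39*(1 - 429)) - 32300/3 = √(39*(-428)) - 32300/3 = √(-16692) - 32300/3 = 2*I*√4173 - 32300/3 = -32300/3 + 2*I*√4173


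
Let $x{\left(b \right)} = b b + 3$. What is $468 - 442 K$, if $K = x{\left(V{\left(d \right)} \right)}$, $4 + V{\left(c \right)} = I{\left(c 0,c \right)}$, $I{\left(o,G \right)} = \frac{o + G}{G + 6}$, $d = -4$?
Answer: $-16770$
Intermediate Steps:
$I{\left(o,G \right)} = \frac{G + o}{6 + G}$
$V{\left(c \right)} = -4 + \frac{c}{6 + c}$ ($V{\left(c \right)} = -4 + \frac{c + c 0}{6 + c} = -4 + \frac{c + 0}{6 + c} = -4 + \frac{c}{6 + c}$)
$x{\left(b \right)} = 3 + b^{2}$ ($x{\left(b \right)} = b^{2} + 3 = 3 + b^{2}$)
$K = 39$ ($K = 3 + \left(\frac{3 \left(-8 - -4\right)}{6 - 4}\right)^{2} = 3 + \left(\frac{3 \left(-8 + 4\right)}{2}\right)^{2} = 3 + \left(3 \cdot \frac{1}{2} \left(-4\right)\right)^{2} = 3 + \left(-6\right)^{2} = 3 + 36 = 39$)
$468 - 442 K = 468 - 17238 = -16770$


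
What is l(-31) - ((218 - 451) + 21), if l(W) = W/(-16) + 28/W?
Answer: 105665/496 ≈ 213.03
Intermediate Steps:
l(W) = 28/W - W/16 (l(W) = W*(-1/16) + 28/W = -W/16 + 28/W = 28/W - W/16)
l(-31) - ((218 - 451) + 21) = (28/(-31) - 1/16*(-31)) - ((218 - 451) + 21) = (28*(-1/31) + 31/16) - (-233 + 21) = (-28/31 + 31/16) - 1*(-212) = 513/496 + 212 = 105665/496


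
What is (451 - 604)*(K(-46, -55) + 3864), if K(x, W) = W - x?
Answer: -589815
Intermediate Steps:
(451 - 604)*(K(-46, -55) + 3864) = (451 - 604)*((-55 - 1*(-46)) + 3864) = -153*((-55 + 46) + 3864) = -153*(-9 + 3864) = -153*3855 = -589815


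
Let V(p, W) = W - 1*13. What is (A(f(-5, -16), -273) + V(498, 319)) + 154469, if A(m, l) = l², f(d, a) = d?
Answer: 229304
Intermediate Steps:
V(p, W) = -13 + W (V(p, W) = W - 13 = -13 + W)
(A(f(-5, -16), -273) + V(498, 319)) + 154469 = ((-273)² + (-13 + 319)) + 154469 = (74529 + 306) + 154469 = 74835 + 154469 = 229304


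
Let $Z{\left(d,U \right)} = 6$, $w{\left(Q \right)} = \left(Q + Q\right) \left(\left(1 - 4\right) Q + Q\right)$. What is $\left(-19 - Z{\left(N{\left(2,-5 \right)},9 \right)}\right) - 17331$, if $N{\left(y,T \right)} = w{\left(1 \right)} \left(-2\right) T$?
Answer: $-17356$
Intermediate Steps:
$w{\left(Q \right)} = - 4 Q^{2}$ ($w{\left(Q \right)} = 2 Q \left(- 3 Q + Q\right) = 2 Q \left(- 2 Q\right) = - 4 Q^{2}$)
$N{\left(y,T \right)} = 8 T$ ($N{\left(y,T \right)} = - 4 \cdot 1^{2} \left(-2\right) T = \left(-4\right) 1 \left(-2\right) T = \left(-4\right) \left(-2\right) T = 8 T$)
$\left(-19 - Z{\left(N{\left(2,-5 \right)},9 \right)}\right) - 17331 = \left(-19 - 6\right) - 17331 = -25 - 17331 = -17356$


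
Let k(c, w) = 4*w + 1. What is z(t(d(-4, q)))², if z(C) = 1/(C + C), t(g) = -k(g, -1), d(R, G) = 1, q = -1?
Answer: 1/36 ≈ 0.027778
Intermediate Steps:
k(c, w) = 1 + 4*w
t(g) = 3 (t(g) = -(1 + 4*(-1)) = -(1 - 4) = -1*(-3) = 3)
z(C) = 1/(2*C)
z(t(d(-4, q)))² = ((½)/3)² = ((½)*(⅓))² = (⅙)² = 1/36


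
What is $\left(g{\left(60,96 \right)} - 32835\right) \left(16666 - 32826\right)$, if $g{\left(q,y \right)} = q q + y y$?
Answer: $323507040$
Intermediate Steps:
$g{\left(q,y \right)} = q^{2} + y^{2}$
$\left(g{\left(60,96 \right)} - 32835\right) \left(16666 - 32826\right) = \left(\left(60^{2} + 96^{2}\right) - 32835\right) \left(16666 - 32826\right) = \left(\left(3600 + 9216\right) - 32835\right) \left(-16160\right) = \left(12816 - 32835\right) \left(-16160\right) = \left(-20019\right) \left(-16160\right) = 323507040$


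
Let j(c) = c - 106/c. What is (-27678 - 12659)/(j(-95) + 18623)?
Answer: -3832015/1760266 ≈ -2.1770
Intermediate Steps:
(-27678 - 12659)/(j(-95) + 18623) = (-27678 - 12659)/((-95 - 106/(-95)) + 18623) = -40337/((-95 - 106*(-1/95)) + 18623) = -40337/((-95 + 106/95) + 18623) = -40337/(-8919/95 + 18623) = -40337/1760266/95 = -40337*95/1760266 = -3832015/1760266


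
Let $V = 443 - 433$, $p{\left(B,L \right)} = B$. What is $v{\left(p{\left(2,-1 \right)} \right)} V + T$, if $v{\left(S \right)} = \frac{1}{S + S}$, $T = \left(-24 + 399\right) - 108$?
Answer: $\frac{539}{2} \approx 269.5$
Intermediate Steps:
$T = 267$ ($T = 375 - 108 = 267$)
$v{\left(S \right)} = \frac{1}{2 S}$
$V = 10$
$v{\left(p{\left(2,-1 \right)} \right)} V + T = \frac{1}{2 \cdot 2} \cdot 10 + 267 = \frac{1}{2} \cdot \frac{1}{2} \cdot 10 + 267 = \frac{1}{4} \cdot 10 + 267 = \frac{5}{2} + 267 = \frac{539}{2}$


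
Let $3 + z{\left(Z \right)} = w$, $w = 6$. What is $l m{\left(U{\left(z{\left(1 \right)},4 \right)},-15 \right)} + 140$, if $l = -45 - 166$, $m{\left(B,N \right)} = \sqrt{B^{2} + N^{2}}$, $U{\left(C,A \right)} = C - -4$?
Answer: $140 - 211 \sqrt{274} \approx -3352.7$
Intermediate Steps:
$z{\left(Z \right)} = 3$ ($z{\left(Z \right)} = -3 + 6 = 3$)
$U{\left(C,A \right)} = 4 + C$ ($U{\left(C,A \right)} = C + 4 = 4 + C$)
$l = -211$ ($l = -45 - 166 = -211$)
$l m{\left(U{\left(z{\left(1 \right)},4 \right)},-15 \right)} + 140 = - 211 \sqrt{\left(4 + 3\right)^{2} + \left(-15\right)^{2}} + 140 = - 211 \sqrt{7^{2} + 225} + 140 = - 211 \sqrt{49 + 225} + 140 = - 211 \sqrt{274} + 140 = 140 - 211 \sqrt{274}$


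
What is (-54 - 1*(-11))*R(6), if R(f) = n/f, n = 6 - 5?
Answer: -43/6 ≈ -7.1667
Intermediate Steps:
n = 1
R(f) = 1/f
(-54 - 1*(-11))*R(6) = (-54 - 1*(-11))/6 = (-54 + 11)*(1/6) = -43*1/6 = -43/6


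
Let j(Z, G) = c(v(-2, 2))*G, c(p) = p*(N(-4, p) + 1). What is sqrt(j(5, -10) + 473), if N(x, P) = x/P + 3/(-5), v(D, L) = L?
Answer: sqrt(505) ≈ 22.472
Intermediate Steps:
N(x, P) = -3/5 + x/P (N(x, P) = x/P + 3*(-1/5) = x/P - 3/5 = -3/5 + x/P)
c(p) = p*(2/5 - 4/p) (c(p) = p*((-3/5 - 4/p) + 1) = p*(2/5 - 4/p))
j(Z, G) = -16*G/5 (j(Z, G) = (-4 + (2/5)*2)*G = (-4 + 4/5)*G = -16*G/5)
sqrt(j(5, -10) + 473) = sqrt(-16/5*(-10) + 473) = sqrt(32 + 473) = sqrt(505)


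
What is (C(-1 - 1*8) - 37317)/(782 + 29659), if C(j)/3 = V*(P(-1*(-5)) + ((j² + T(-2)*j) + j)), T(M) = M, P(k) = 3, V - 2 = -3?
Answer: -12532/10147 ≈ -1.2350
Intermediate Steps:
V = -1 (V = 2 - 3 = -1)
C(j) = -9 - 3*j² + 3*j (C(j) = 3*(-(3 + ((j² - 2*j) + j))) = 3*(-(3 + (j² - j))) = 3*(-(3 + j² - j)) = 3*(-3 + j - j²) = -9 - 3*j² + 3*j)
(C(-1 - 1*8) - 37317)/(782 + 29659) = ((-9 - 3*(-1 - 1*8)² + 3*(-1 - 1*8)) - 37317)/(782 + 29659) = ((-9 - 3*(-1 - 8)² + 3*(-1 - 8)) - 37317)/30441 = ((-9 - 3*(-9)² + 3*(-9)) - 37317)*(1/30441) = ((-9 - 3*81 - 27) - 37317)*(1/30441) = ((-9 - 243 - 27) - 37317)*(1/30441) = (-279 - 37317)*(1/30441) = -37596*1/30441 = -12532/10147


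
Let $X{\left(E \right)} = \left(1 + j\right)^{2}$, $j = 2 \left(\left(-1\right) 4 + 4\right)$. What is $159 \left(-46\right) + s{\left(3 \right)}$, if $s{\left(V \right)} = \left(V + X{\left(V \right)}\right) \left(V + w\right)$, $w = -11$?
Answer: $-7346$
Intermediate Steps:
$j = 0$ ($j = 2 \left(-4 + 4\right) = 2 \cdot 0 = 0$)
$X{\left(E \right)} = 1$ ($X{\left(E \right)} = \left(1 + 0\right)^{2} = 1^{2} = 1$)
$s{\left(V \right)} = \left(1 + V\right) \left(-11 + V\right)$ ($s{\left(V \right)} = \left(V + 1\right) \left(V - 11\right) = \left(1 + V\right) \left(-11 + V\right)$)
$159 \left(-46\right) + s{\left(3 \right)} = 159 \left(-46\right) - \left(41 - 9\right) = -7314 - 32 = -7346$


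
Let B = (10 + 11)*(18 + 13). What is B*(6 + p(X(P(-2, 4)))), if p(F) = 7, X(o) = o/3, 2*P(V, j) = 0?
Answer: 8463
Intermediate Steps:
P(V, j) = 0 (P(V, j) = (½)*0 = 0)
X(o) = o/3 (X(o) = o*(⅓) = o/3)
B = 651 (B = 21*31 = 651)
B*(6 + p(X(P(-2, 4)))) = 651*(6 + 7) = 651*13 = 8463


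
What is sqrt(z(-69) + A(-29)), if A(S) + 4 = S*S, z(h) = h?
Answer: 16*sqrt(3) ≈ 27.713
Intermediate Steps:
A(S) = -4 + S**2 (A(S) = -4 + S*S = -4 + S**2)
sqrt(z(-69) + A(-29)) = sqrt(-69 + (-4 + (-29)**2)) = sqrt(-69 + (-4 + 841)) = sqrt(-69 + 837) = sqrt(768) = 16*sqrt(3)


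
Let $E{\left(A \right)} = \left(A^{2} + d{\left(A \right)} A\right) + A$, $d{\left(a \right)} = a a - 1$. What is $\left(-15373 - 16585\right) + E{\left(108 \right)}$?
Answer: $1239418$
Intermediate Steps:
$d{\left(a \right)} = -1 + a^{2}$ ($d{\left(a \right)} = a^{2} - 1 = -1 + a^{2}$)
$E{\left(A \right)} = A + A^{2} + A \left(-1 + A^{2}\right)$ ($E{\left(A \right)} = \left(A^{2} + \left(-1 + A^{2}\right) A\right) + A = \left(A^{2} + A \left(-1 + A^{2}\right)\right) + A = A + A^{2} + A \left(-1 + A^{2}\right)$)
$\left(-15373 - 16585\right) + E{\left(108 \right)} = \left(-15373 - 16585\right) + 108^{2} \left(1 + 108\right) = -31958 + 11664 \cdot 109 = -31958 + 1271376 = 1239418$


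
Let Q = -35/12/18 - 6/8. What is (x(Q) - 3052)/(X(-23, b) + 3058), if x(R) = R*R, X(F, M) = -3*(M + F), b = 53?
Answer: -142355303/138475008 ≈ -1.0280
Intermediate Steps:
X(F, M) = -3*F - 3*M (X(F, M) = -3*(F + M) = -3*F - 3*M)
Q = -197/216 (Q = -35*1/12*(1/18) - 6*⅛ = -35/12*1/18 - ¾ = -35/216 - ¾ = -197/216 ≈ -0.91204)
x(R) = R²
(x(Q) - 3052)/(X(-23, b) + 3058) = ((-197/216)² - 3052)/((-3*(-23) - 3*53) + 3058) = (38809/46656 - 3052)/((69 - 159) + 3058) = -142355303/(46656*(-90 + 3058)) = -142355303/46656/2968 = -142355303/46656*1/2968 = -142355303/138475008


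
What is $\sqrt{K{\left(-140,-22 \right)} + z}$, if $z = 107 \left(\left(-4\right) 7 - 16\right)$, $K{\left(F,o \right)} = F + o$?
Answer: $i \sqrt{4870} \approx 69.785 i$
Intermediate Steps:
$z = -4708$ ($z = 107 \left(-28 - 16\right) = 107 \left(-44\right) = -4708$)
$\sqrt{K{\left(-140,-22 \right)} + z} = \sqrt{\left(-140 - 22\right) - 4708} = \sqrt{-162 - 4708} = \sqrt{-4870} = i \sqrt{4870}$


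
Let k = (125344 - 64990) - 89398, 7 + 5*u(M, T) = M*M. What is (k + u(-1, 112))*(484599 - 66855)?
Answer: -60667290144/5 ≈ -1.2133e+10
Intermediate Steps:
u(M, T) = -7/5 + M**2/5 (u(M, T) = -7/5 + (M*M)/5 = -7/5 + M**2/5)
k = -29044 (k = 60354 - 89398 = -29044)
(k + u(-1, 112))*(484599 - 66855) = (-29044 + (-7/5 + (1/5)*(-1)**2))*(484599 - 66855) = (-29044 + (-7/5 + (1/5)*1))*417744 = (-29044 + (-7/5 + 1/5))*417744 = (-29044 - 6/5)*417744 = -145226/5*417744 = -60667290144/5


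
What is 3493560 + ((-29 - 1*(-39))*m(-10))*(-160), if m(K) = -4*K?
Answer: 3429560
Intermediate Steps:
3493560 + ((-29 - 1*(-39))*m(-10))*(-160) = 3493560 + ((-29 - 1*(-39))*(-4*(-10)))*(-160) = 3493560 + ((-29 + 39)*40)*(-160) = 3493560 + (10*40)*(-160) = 3493560 + 400*(-160) = 3493560 - 64000 = 3429560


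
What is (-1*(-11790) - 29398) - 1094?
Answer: -18702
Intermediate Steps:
(-1*(-11790) - 29398) - 1094 = (11790 - 29398) - 1094 = -17608 - 1094 = -18702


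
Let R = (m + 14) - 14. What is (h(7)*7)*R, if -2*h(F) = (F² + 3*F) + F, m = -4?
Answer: 1078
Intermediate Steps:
h(F) = -2*F - F²/2 (h(F) = -((F² + 3*F) + F)/2 = -(F² + 4*F)/2 = -2*F - F²/2)
R = -4 (R = (-4 + 14) - 14 = 10 - 14 = -4)
(h(7)*7)*R = (-½*7*(4 + 7)*7)*(-4) = (-½*7*11*7)*(-4) = -77/2*7*(-4) = -539/2*(-4) = 1078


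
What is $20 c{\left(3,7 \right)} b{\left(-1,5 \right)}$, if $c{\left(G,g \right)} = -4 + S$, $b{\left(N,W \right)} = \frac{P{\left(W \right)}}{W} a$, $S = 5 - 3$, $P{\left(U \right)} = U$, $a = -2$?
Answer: $80$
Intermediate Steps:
$S = 2$
$b{\left(N,W \right)} = -2$ ($b{\left(N,W \right)} = \frac{W}{W} \left(-2\right) = 1 \left(-2\right) = -2$)
$c{\left(G,g \right)} = -2$ ($c{\left(G,g \right)} = -4 + 2 = -2$)
$20 c{\left(3,7 \right)} b{\left(-1,5 \right)} = 20 \left(-2\right) \left(-2\right) = \left(-40\right) \left(-2\right) = 80$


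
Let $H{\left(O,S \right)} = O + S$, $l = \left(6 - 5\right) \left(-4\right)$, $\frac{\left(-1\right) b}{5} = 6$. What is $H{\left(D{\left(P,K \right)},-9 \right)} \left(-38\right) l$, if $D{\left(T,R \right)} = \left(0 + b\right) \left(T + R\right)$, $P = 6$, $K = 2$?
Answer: $-37848$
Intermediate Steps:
$b = -30$ ($b = \left(-5\right) 6 = -30$)
$l = -4$ ($l = 1 \left(-4\right) = -4$)
$D{\left(T,R \right)} = - 30 R - 30 T$ ($D{\left(T,R \right)} = \left(0 - 30\right) \left(T + R\right) = - 30 \left(R + T\right) = - 30 R - 30 T$)
$H{\left(D{\left(P,K \right)},-9 \right)} \left(-38\right) l = \left(\left(\left(-30\right) 2 - 180\right) - 9\right) \left(-38\right) \left(-4\right) = \left(\left(-60 - 180\right) - 9\right) \left(-38\right) \left(-4\right) = \left(-240 - 9\right) \left(-38\right) \left(-4\right) = \left(-249\right) \left(-38\right) \left(-4\right) = 9462 \left(-4\right) = -37848$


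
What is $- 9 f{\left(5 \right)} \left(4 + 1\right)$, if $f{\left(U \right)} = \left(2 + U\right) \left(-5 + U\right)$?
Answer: $0$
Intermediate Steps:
$f{\left(U \right)} = \left(-5 + U\right) \left(2 + U\right)$
$- 9 f{\left(5 \right)} \left(4 + 1\right) = - 9 \left(-10 + 5^{2} - 15\right) \left(4 + 1\right) = - 9 \left(-10 + 25 - 15\right) 5 = \left(-9\right) 0 \cdot 5 = 0 \cdot 5 = 0$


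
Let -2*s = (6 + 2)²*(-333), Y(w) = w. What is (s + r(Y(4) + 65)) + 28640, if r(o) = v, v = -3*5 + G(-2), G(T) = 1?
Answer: 39282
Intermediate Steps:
s = 10656 (s = -(6 + 2)²*(-333)/2 = -8²*(-333)/2 = -32*(-333) = -½*(-21312) = 10656)
v = -14 (v = -3*5 + 1 = -15 + 1 = -14)
r(o) = -14
(s + r(Y(4) + 65)) + 28640 = (10656 - 14) + 28640 = 10642 + 28640 = 39282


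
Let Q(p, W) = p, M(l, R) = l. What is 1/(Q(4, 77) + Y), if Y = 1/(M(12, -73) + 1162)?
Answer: 1174/4697 ≈ 0.24995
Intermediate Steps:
Y = 1/1174 (Y = 1/(12 + 1162) = 1/1174 ≈ 0.00085179)
1/(Q(4, 77) + Y) = 1/(4 + 1/1174) = 1/(4697/1174) = 1174/4697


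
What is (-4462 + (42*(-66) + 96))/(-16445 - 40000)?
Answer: 7138/56445 ≈ 0.12646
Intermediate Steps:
(-4462 + (42*(-66) + 96))/(-16445 - 40000) = (-4462 + (-2772 + 96))/(-56445) = (-4462 - 2676)*(-1/56445) = -7138*(-1/56445) = 7138/56445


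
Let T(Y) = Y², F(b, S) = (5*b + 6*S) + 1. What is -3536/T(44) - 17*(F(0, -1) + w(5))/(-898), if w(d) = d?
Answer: -221/121 ≈ -1.8264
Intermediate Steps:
F(b, S) = 1 + 5*b + 6*S
-3536/T(44) - 17*(F(0, -1) + w(5))/(-898) = -3536/(44²) - 17*((1 + 5*0 + 6*(-1)) + 5)/(-898) = -3536/1936 - 17*((1 + 0 - 6) + 5)*(-1/898) = -3536*1/1936 - 17*(-5 + 5)*(-1/898) = -221/121 - 17*0*(-1/898) = -221/121 + 0*(-1/898) = -221/121 + 0 = -221/121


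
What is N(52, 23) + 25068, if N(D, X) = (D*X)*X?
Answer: 52576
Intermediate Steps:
N(D, X) = D*X²
N(52, 23) + 25068 = 52*23² + 25068 = 52*529 + 25068 = 27508 + 25068 = 52576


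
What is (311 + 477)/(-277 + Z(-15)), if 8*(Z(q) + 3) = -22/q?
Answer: -47280/16789 ≈ -2.8161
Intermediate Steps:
Z(q) = -3 - 11/(4*q) (Z(q) = -3 + (-22/q)/8 = -3 - 11/(4*q))
(311 + 477)/(-277 + Z(-15)) = (311 + 477)/(-277 + (-3 - 11/4/(-15))) = 788/(-277 + (-3 - 11/4*(-1/15))) = 788/(-277 + (-3 + 11/60)) = 788/(-277 - 169/60) = 788/(-16789/60) = 788*(-60/16789) = -47280/16789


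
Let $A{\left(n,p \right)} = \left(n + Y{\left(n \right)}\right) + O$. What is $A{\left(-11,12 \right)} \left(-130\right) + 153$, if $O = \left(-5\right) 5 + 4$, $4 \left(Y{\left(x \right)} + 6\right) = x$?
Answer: $\frac{10901}{2} \approx 5450.5$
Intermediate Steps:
$Y{\left(x \right)} = -6 + \frac{x}{4}$
$O = -21$ ($O = -25 + 4 = -21$)
$A{\left(n,p \right)} = -27 + \frac{5 n}{4}$ ($A{\left(n,p \right)} = \left(n + \left(-6 + \frac{n}{4}\right)\right) - 21 = \left(-6 + \frac{5 n}{4}\right) - 21 = -27 + \frac{5 n}{4}$)
$A{\left(-11,12 \right)} \left(-130\right) + 153 = \left(-27 + \frac{5}{4} \left(-11\right)\right) \left(-130\right) + 153 = \left(-27 - \frac{55}{4}\right) \left(-130\right) + 153 = \left(- \frac{163}{4}\right) \left(-130\right) + 153 = \frac{10595}{2} + 153 = \frac{10901}{2}$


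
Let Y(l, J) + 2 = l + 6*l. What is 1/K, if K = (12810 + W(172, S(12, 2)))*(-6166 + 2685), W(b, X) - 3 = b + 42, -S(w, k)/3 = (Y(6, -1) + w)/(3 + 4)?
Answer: -1/45346987 ≈ -2.2052e-8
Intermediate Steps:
Y(l, J) = -2 + 7*l (Y(l, J) = -2 + (l + 6*l) = -2 + 7*l)
S(w, k) = -120/7 - 3*w/7 (S(w, k) = -3*((-2 + 7*6) + w)/(3 + 4) = -3*((-2 + 42) + w)/7 = -3*(40 + w)/7 = -3*(40/7 + w/7) = -120/7 - 3*w/7)
W(b, X) = 45 + b (W(b, X) = 3 + (b + 42) = 3 + (42 + b) = 45 + b)
K = -45346987 (K = (12810 + (45 + 172))*(-6166 + 2685) = (12810 + 217)*(-3481) = 13027*(-3481) = -45346987)
1/K = 1/(-45346987) = -1/45346987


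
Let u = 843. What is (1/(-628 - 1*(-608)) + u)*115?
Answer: 387757/4 ≈ 96939.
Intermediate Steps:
(1/(-628 - 1*(-608)) + u)*115 = (1/(-628 - 1*(-608)) + 843)*115 = (1/(-628 + 608) + 843)*115 = (1/(-20) + 843)*115 = (-1/20 + 843)*115 = (16859/20)*115 = 387757/4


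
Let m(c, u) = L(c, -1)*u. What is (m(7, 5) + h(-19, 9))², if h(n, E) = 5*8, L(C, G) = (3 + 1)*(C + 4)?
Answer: 67600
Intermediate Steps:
L(C, G) = 16 + 4*C (L(C, G) = 4*(4 + C) = 16 + 4*C)
h(n, E) = 40
m(c, u) = u*(16 + 4*c) (m(c, u) = (16 + 4*c)*u = u*(16 + 4*c))
(m(7, 5) + h(-19, 9))² = (4*5*(4 + 7) + 40)² = (4*5*11 + 40)² = (220 + 40)² = 260² = 67600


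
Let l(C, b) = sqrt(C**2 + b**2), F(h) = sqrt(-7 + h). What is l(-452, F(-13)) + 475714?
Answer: 475714 + 2*sqrt(51071) ≈ 4.7617e+5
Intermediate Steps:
l(-452, F(-13)) + 475714 = sqrt((-452)**2 + (sqrt(-7 - 13))**2) + 475714 = sqrt(204304 + (sqrt(-20))**2) + 475714 = sqrt(204304 + (2*I*sqrt(5))**2) + 475714 = sqrt(204304 - 20) + 475714 = sqrt(204284) + 475714 = 2*sqrt(51071) + 475714 = 475714 + 2*sqrt(51071)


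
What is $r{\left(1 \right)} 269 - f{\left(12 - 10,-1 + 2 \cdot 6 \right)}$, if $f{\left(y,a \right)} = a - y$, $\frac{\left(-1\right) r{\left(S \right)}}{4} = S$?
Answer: $-1085$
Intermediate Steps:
$r{\left(S \right)} = - 4 S$
$r{\left(1 \right)} 269 - f{\left(12 - 10,-1 + 2 \cdot 6 \right)} = \left(-4\right) 1 \cdot 269 - \left(\left(-1 + 2 \cdot 6\right) - \left(12 - 10\right)\right) = \left(-4\right) 269 - \left(\left(-1 + 12\right) - 2\right) = -1076 - \left(11 - 2\right) = -1076 - 9 = -1085$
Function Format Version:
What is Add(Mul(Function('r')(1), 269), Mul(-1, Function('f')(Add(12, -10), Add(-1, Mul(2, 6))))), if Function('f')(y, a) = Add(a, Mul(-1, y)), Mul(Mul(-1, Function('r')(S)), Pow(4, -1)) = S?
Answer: -1085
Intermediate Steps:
Function('r')(S) = Mul(-4, S)
Add(Mul(Function('r')(1), 269), Mul(-1, Function('f')(Add(12, -10), Add(-1, Mul(2, 6))))) = Add(Mul(Mul(-4, 1), 269), Mul(-1, Add(Add(-1, Mul(2, 6)), Mul(-1, Add(12, -10))))) = Add(Mul(-4, 269), Mul(-1, Add(Add(-1, 12), Mul(-1, 2)))) = Add(-1076, Mul(-1, Add(11, -2))) = Add(-1076, Mul(-1, 9)) = Add(-1076, -9) = -1085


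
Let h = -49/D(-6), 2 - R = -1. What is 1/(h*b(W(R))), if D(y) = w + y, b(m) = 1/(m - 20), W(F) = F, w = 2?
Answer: -68/49 ≈ -1.3878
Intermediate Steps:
R = 3 (R = 2 - 1*(-1) = 2 + 1 = 3)
b(m) = 1/(-20 + m)
D(y) = 2 + y
h = 49/4 (h = -49/(2 - 6) = -49/(-4) = -49*(-1/4) = 49/4 ≈ 12.250)
1/(h*b(W(R))) = 1/(49/(4*(-20 + 3))) = 1/((49/4)/(-17)) = 1/((49/4)*(-1/17)) = 1/(-49/68) = -68/49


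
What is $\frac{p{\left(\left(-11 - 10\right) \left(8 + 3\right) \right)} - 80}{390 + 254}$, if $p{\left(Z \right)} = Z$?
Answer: $- \frac{311}{644} \approx -0.48292$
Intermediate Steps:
$\frac{p{\left(\left(-11 - 10\right) \left(8 + 3\right) \right)} - 80}{390 + 254} = \frac{\left(-11 - 10\right) \left(8 + 3\right) - 80}{390 + 254} = \frac{\left(-21\right) 11 - 80}{644} = \left(-231 - 80\right) \frac{1}{644} = \left(-311\right) \frac{1}{644} = - \frac{311}{644}$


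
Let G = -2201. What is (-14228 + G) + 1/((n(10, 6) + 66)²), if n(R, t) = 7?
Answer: -87550140/5329 ≈ -16429.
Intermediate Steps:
(-14228 + G) + 1/((n(10, 6) + 66)²) = (-14228 - 2201) + 1/((7 + 66)²) = -16429 + 1/(73²) = -16429 + 1/5329 = -87550140/5329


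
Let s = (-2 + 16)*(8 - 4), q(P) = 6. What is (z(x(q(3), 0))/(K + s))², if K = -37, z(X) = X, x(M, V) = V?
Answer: 0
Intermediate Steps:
s = 56 (s = 14*4 = 56)
(z(x(q(3), 0))/(K + s))² = (0/(-37 + 56))² = (0/19)² = (0*(1/19))² = 0² = 0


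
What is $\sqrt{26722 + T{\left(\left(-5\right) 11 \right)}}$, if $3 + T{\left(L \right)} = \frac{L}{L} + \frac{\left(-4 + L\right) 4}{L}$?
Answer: $\frac{2 \sqrt{20210245}}{55} \approx 163.48$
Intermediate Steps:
$T{\left(L \right)} = -2 + \frac{-16 + 4 L}{L}$ ($T{\left(L \right)} = -3 + \left(\frac{L}{L} + \frac{\left(-4 + L\right) 4}{L}\right) = -3 + \left(1 + \frac{-16 + 4 L}{L}\right) = -2 + \frac{-16 + 4 L}{L}$)
$\sqrt{26722 + T{\left(\left(-5\right) 11 \right)}} = \sqrt{26722 + \left(2 - \frac{16}{\left(-5\right) 11}\right)} = \sqrt{26722 + \left(2 - \frac{16}{-55}\right)} = \sqrt{26722 + \left(2 - - \frac{16}{55}\right)} = \sqrt{26722 + \left(2 + \frac{16}{55}\right)} = \sqrt{26722 + \frac{126}{55}} = \sqrt{\frac{1469836}{55}} = \frac{2 \sqrt{20210245}}{55}$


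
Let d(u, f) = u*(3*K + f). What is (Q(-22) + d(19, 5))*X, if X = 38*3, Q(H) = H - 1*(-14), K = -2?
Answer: -3078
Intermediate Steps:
d(u, f) = u*(-6 + f) (d(u, f) = u*(3*(-2) + f) = u*(-6 + f))
Q(H) = 14 + H (Q(H) = H + 14 = 14 + H)
X = 114
(Q(-22) + d(19, 5))*X = ((14 - 22) + 19*(-6 + 5))*114 = (-8 + 19*(-1))*114 = (-8 - 19)*114 = -27*114 = -3078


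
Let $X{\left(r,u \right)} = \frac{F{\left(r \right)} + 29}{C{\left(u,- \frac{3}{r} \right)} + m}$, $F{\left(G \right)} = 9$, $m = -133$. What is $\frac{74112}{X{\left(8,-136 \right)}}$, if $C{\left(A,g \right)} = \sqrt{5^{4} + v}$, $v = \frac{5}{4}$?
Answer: $-259392 + \frac{18528 \sqrt{2505}}{19} \approx -2.1059 \cdot 10^{5}$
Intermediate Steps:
$v = \frac{5}{4}$ ($v = 5 \cdot \frac{1}{4} = \frac{5}{4} \approx 1.25$)
$C{\left(A,g \right)} = \frac{\sqrt{2505}}{2}$ ($C{\left(A,g \right)} = \sqrt{5^{4} + \frac{5}{4}} = \sqrt{625 + \frac{5}{4}} = \sqrt{\frac{2505}{4}} = \frac{\sqrt{2505}}{2}$)
$X{\left(r,u \right)} = \frac{38}{-133 + \frac{\sqrt{2505}}{2}}$ ($X{\left(r,u \right)} = \frac{9 + 29}{\frac{\sqrt{2505}}{2} - 133} = \frac{38}{-133 + \frac{\sqrt{2505}}{2}}$)
$\frac{74112}{X{\left(8,-136 \right)}} = \frac{74112}{- \frac{20216}{68251} - \frac{76 \sqrt{2505}}{68251}}$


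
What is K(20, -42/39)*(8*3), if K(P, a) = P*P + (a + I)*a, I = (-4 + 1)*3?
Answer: 1666416/169 ≈ 9860.5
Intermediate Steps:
I = -9 (I = -3*3 = -9)
K(P, a) = P² + a*(-9 + a) (K(P, a) = P*P + (a - 9)*a = P² + (-9 + a)*a = P² + a*(-9 + a))
K(20, -42/39)*(8*3) = (20² + (-42/39)² - (-378)/39)*(8*3) = (400 + (-42*1/39)² - (-378)/39)*24 = (400 + (-14/13)² - 9*(-14/13))*24 = (400 + 196/169 + 126/13)*24 = (69434/169)*24 = 1666416/169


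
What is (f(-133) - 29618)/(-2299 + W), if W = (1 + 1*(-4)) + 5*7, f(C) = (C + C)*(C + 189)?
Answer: 44514/2267 ≈ 19.636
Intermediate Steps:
f(C) = 2*C*(189 + C) (f(C) = (2*C)*(189 + C) = 2*C*(189 + C))
W = 32 (W = (1 - 4) + 35 = -3 + 35 = 32)
(f(-133) - 29618)/(-2299 + W) = (2*(-133)*(189 - 133) - 29618)/(-2299 + 32) = (2*(-133)*56 - 29618)/(-2267) = (-14896 - 29618)*(-1/2267) = -44514*(-1/2267) = 44514/2267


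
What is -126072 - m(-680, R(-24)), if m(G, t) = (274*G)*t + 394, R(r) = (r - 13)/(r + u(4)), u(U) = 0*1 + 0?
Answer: 482332/3 ≈ 1.6078e+5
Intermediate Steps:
u(U) = 0 (u(U) = 0 + 0 = 0)
R(r) = (-13 + r)/r (R(r) = (r - 13)/(r + 0) = (-13 + r)/r)
m(G, t) = 394 + 274*G*t (m(G, t) = 274*G*t + 394 = 394 + 274*G*t)
-126072 - m(-680, R(-24)) = -126072 - (394 + 274*(-680)*((-13 - 24)/(-24))) = -126072 - (394 + 274*(-680)*(-1/24*(-37))) = -126072 - (394 + 274*(-680)*(37/24)) = -126072 - (394 - 861730/3) = -126072 - 1*(-860548/3) = -126072 + 860548/3 = 482332/3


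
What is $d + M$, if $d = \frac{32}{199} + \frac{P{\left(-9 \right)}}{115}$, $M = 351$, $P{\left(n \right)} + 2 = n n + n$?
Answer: $\frac{1610049}{4577} \approx 351.77$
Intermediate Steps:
$P{\left(n \right)} = -2 + n + n^{2}$ ($P{\left(n \right)} = -2 + \left(n n + n\right) = -2 + \left(n^{2} + n\right) = -2 + \left(n + n^{2}\right) = -2 + n + n^{2}$)
$d = \frac{3522}{4577}$ ($d = \frac{32}{199} + \frac{-2 - 9 + \left(-9\right)^{2}}{115} = 32 \cdot \frac{1}{199} + \left(-2 - 9 + 81\right) \frac{1}{115} = \frac{32}{199} + 70 \cdot \frac{1}{115} = \frac{32}{199} + \frac{14}{23} = \frac{3522}{4577} \approx 0.7695$)
$d + M = \frac{3522}{4577} + 351 = \frac{1610049}{4577}$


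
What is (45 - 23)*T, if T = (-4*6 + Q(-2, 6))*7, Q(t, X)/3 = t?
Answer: -4620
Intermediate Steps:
Q(t, X) = 3*t
T = -210 (T = (-4*6 + 3*(-2))*7 = (-24 - 6)*7 = -30*7 = -210)
(45 - 23)*T = (45 - 23)*(-210) = 22*(-210) = -4620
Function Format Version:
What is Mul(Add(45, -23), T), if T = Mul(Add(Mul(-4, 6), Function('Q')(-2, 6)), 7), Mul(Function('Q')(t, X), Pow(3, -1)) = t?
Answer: -4620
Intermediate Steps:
Function('Q')(t, X) = Mul(3, t)
T = -210 (T = Mul(Add(Mul(-4, 6), Mul(3, -2)), 7) = Mul(Add(-24, -6), 7) = Mul(-30, 7) = -210)
Mul(Add(45, -23), T) = Mul(Add(45, -23), -210) = Mul(22, -210) = -4620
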